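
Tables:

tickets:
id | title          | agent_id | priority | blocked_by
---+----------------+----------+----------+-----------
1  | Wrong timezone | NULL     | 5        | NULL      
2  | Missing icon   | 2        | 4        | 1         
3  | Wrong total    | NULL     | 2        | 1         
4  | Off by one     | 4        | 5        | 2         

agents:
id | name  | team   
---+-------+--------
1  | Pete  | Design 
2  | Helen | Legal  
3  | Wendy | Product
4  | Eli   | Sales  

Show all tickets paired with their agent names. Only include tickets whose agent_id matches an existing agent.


INNER JOIN keeps only tickets rows whose agent_id matches an id in agents. Walk through each ticket:
  - ticket 1 (Wrong timezone): agent_id=NULL, no match -> dropped
  - ticket 2 (Missing icon): agent_id=2 -> matches Helen
  - ticket 3 (Wrong total): agent_id=NULL, no match -> dropped
  - ticket 4 (Off by one): agent_id=4 -> matches Eli
So 2 of 4 rows are dropped.

SQL:
SELECT a.title, b.name AS agent
FROM tickets a
INNER JOIN agents b ON a.agent_id = b.id

Result:
title        | agent
-------------+------
Missing icon | Helen
Off by one   | Eli  


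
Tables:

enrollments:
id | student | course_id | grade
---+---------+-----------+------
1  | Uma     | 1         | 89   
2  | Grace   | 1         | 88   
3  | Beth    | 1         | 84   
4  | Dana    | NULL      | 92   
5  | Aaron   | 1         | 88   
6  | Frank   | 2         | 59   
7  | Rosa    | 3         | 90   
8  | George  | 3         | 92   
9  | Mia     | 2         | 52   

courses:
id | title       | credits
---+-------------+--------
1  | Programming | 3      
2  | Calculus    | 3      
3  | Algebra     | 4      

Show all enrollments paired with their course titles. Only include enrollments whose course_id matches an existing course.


INNER JOIN keeps only enrollments rows whose course_id matches an id in courses. Walk through each enrollment:
  - enrollment 1 (Uma): course_id=1 -> matches Programming
  - enrollment 2 (Grace): course_id=1 -> matches Programming
  - enrollment 3 (Beth): course_id=1 -> matches Programming
  - enrollment 4 (Dana): course_id=NULL, no match -> dropped
  - enrollment 5 (Aaron): course_id=1 -> matches Programming
  - enrollment 6 (Frank): course_id=2 -> matches Calculus
  - enrollment 7 (Rosa): course_id=3 -> matches Algebra
  - enrollment 8 (George): course_id=3 -> matches Algebra
  - enrollment 9 (Mia): course_id=2 -> matches Calculus
So 1 of 9 rows is dropped.

SQL:
SELECT a.student, b.title AS course
FROM enrollments a
INNER JOIN courses b ON a.course_id = b.id

Result:
student | course     
--------+------------
Uma     | Programming
Grace   | Programming
Beth    | Programming
Aaron   | Programming
Frank   | Calculus   
Rosa    | Algebra    
George  | Algebra    
Mia     | Calculus   


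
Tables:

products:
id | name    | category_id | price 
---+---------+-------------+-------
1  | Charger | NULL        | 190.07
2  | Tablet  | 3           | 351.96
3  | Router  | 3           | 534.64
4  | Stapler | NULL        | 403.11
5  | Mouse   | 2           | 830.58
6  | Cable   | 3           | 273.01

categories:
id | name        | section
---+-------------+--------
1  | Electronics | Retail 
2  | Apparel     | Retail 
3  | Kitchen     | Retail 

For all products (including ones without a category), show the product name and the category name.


LEFT JOIN keeps every row from products (the left table); where category_id has no match in categories, the category columns become NULL. Walk through each product:
  - product 1 (Charger): category_id=NULL, no match -> kept with NULL
  - product 2 (Tablet): category_id=3 -> matches Kitchen
  - product 3 (Router): category_id=3 -> matches Kitchen
  - product 4 (Stapler): category_id=NULL, no match -> kept with NULL
  - product 5 (Mouse): category_id=2 -> matches Apparel
  - product 6 (Cable): category_id=3 -> matches Kitchen
All 6 rows appear; 2 have NULL category.

SQL:
SELECT a.name, b.name AS category
FROM products a
LEFT JOIN categories b ON a.category_id = b.id

Result:
name    | category
--------+---------
Charger | NULL    
Tablet  | Kitchen 
Router  | Kitchen 
Stapler | NULL    
Mouse   | Apparel 
Cable   | Kitchen 


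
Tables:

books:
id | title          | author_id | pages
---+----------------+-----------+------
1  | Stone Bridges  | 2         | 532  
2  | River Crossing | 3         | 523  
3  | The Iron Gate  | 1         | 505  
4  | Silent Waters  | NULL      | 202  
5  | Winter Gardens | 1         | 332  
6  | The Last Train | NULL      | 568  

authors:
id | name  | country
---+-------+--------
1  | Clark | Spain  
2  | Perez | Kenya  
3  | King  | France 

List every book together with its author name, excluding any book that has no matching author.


INNER JOIN keeps only books rows whose author_id matches an id in authors. Walk through each book:
  - book 1 (Stone Bridges): author_id=2 -> matches Perez
  - book 2 (River Crossing): author_id=3 -> matches King
  - book 3 (The Iron Gate): author_id=1 -> matches Clark
  - book 4 (Silent Waters): author_id=NULL, no match -> dropped
  - book 5 (Winter Gardens): author_id=1 -> matches Clark
  - book 6 (The Last Train): author_id=NULL, no match -> dropped
So 2 of 6 rows are dropped.

SQL:
SELECT a.title, b.name AS author
FROM books a
INNER JOIN authors b ON a.author_id = b.id

Result:
title          | author
---------------+-------
Stone Bridges  | Perez 
River Crossing | King  
The Iron Gate  | Clark 
Winter Gardens | Clark 


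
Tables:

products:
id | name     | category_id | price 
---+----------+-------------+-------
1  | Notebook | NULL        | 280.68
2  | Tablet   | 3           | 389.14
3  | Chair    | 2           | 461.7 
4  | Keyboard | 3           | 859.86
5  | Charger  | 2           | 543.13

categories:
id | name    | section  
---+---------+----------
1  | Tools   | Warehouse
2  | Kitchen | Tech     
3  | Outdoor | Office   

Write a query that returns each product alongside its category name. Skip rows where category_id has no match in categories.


INNER JOIN keeps only products rows whose category_id matches an id in categories. Walk through each product:
  - product 1 (Notebook): category_id=NULL, no match -> dropped
  - product 2 (Tablet): category_id=3 -> matches Outdoor
  - product 3 (Chair): category_id=2 -> matches Kitchen
  - product 4 (Keyboard): category_id=3 -> matches Outdoor
  - product 5 (Charger): category_id=2 -> matches Kitchen
So 1 of 5 rows is dropped.

SQL:
SELECT a.name, b.name AS category
FROM products a
INNER JOIN categories b ON a.category_id = b.id

Result:
name     | category
---------+---------
Tablet   | Outdoor 
Chair    | Kitchen 
Keyboard | Outdoor 
Charger  | Kitchen 


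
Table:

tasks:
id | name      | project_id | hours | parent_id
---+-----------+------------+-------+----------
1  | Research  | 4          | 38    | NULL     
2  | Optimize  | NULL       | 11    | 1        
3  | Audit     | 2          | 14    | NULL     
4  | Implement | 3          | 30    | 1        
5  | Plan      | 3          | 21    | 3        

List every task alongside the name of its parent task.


This is a self-join: tasks is joined to a second copy of itself, matching each row's parent_id to another row's id. Use LEFT JOIN so rows with parent_id=NULL are kept.
  - task 1 (Research): parent_id=NULL -> NULL
  - task 2 (Optimize): parent_id=1 -> Research
  - task 3 (Audit): parent_id=NULL -> NULL
  - task 4 (Implement): parent_id=1 -> Research
  - task 5 (Plan): parent_id=3 -> Audit

SQL:
SELECT a.name AS item, b.name AS parent
FROM tasks a
LEFT JOIN tasks b ON a.parent_id = b.id

Result:
item      | parent  
----------+---------
Research  | NULL    
Optimize  | Research
Audit     | NULL    
Implement | Research
Plan      | Audit   


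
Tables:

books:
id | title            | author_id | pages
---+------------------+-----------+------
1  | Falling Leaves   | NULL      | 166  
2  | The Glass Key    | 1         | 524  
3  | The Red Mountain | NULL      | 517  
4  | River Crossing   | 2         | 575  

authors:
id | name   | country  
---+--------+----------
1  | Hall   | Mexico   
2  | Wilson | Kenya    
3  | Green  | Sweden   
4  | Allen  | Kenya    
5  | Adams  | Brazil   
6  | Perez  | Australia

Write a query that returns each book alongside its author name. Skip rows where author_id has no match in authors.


INNER JOIN keeps only books rows whose author_id matches an id in authors. Walk through each book:
  - book 1 (Falling Leaves): author_id=NULL, no match -> dropped
  - book 2 (The Glass Key): author_id=1 -> matches Hall
  - book 3 (The Red Mountain): author_id=NULL, no match -> dropped
  - book 4 (River Crossing): author_id=2 -> matches Wilson
So 2 of 4 rows are dropped.

SQL:
SELECT a.title, b.name AS author
FROM books a
INNER JOIN authors b ON a.author_id = b.id

Result:
title          | author
---------------+-------
The Glass Key  | Hall  
River Crossing | Wilson


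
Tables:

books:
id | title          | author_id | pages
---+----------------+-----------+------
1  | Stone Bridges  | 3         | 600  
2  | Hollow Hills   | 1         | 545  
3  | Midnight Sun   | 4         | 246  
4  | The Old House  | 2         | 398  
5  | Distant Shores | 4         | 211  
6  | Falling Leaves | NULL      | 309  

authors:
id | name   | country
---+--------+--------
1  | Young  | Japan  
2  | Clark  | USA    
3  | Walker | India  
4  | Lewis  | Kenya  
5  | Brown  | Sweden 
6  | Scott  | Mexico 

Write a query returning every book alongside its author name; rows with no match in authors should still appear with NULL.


LEFT JOIN keeps every row from books (the left table); where author_id has no match in authors, the author columns become NULL. Walk through each book:
  - book 1 (Stone Bridges): author_id=3 -> matches Walker
  - book 2 (Hollow Hills): author_id=1 -> matches Young
  - book 3 (Midnight Sun): author_id=4 -> matches Lewis
  - book 4 (The Old House): author_id=2 -> matches Clark
  - book 5 (Distant Shores): author_id=4 -> matches Lewis
  - book 6 (Falling Leaves): author_id=NULL, no match -> kept with NULL
All 6 rows appear; 1 has NULL author.

SQL:
SELECT a.title, b.name AS author
FROM books a
LEFT JOIN authors b ON a.author_id = b.id

Result:
title          | author
---------------+-------
Stone Bridges  | Walker
Hollow Hills   | Young 
Midnight Sun   | Lewis 
The Old House  | Clark 
Distant Shores | Lewis 
Falling Leaves | NULL  


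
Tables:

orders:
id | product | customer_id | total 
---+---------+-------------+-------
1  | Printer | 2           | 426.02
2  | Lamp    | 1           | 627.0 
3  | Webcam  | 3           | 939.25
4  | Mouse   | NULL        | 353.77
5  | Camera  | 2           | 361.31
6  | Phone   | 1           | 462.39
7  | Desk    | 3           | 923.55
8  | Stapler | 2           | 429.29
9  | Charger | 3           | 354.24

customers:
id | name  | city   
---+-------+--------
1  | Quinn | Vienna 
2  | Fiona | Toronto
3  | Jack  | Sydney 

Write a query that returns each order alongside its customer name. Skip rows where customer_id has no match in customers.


INNER JOIN keeps only orders rows whose customer_id matches an id in customers. Walk through each order:
  - order 1 (Printer): customer_id=2 -> matches Fiona
  - order 2 (Lamp): customer_id=1 -> matches Quinn
  - order 3 (Webcam): customer_id=3 -> matches Jack
  - order 4 (Mouse): customer_id=NULL, no match -> dropped
  - order 5 (Camera): customer_id=2 -> matches Fiona
  - order 6 (Phone): customer_id=1 -> matches Quinn
  - order 7 (Desk): customer_id=3 -> matches Jack
  - order 8 (Stapler): customer_id=2 -> matches Fiona
  - order 9 (Charger): customer_id=3 -> matches Jack
So 1 of 9 rows is dropped.

SQL:
SELECT a.product, b.name AS customer
FROM orders a
INNER JOIN customers b ON a.customer_id = b.id

Result:
product | customer
--------+---------
Printer | Fiona   
Lamp    | Quinn   
Webcam  | Jack    
Camera  | Fiona   
Phone   | Quinn   
Desk    | Jack    
Stapler | Fiona   
Charger | Jack    


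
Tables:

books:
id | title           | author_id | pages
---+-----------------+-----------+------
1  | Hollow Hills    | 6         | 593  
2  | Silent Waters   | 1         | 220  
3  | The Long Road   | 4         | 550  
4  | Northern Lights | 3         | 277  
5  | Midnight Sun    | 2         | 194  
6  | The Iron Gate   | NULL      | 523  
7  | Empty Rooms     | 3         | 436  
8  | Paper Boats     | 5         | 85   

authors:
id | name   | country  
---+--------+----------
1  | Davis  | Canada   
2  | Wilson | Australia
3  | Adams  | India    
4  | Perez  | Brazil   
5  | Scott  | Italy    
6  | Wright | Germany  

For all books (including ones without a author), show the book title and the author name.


LEFT JOIN keeps every row from books (the left table); where author_id has no match in authors, the author columns become NULL. Walk through each book:
  - book 1 (Hollow Hills): author_id=6 -> matches Wright
  - book 2 (Silent Waters): author_id=1 -> matches Davis
  - book 3 (The Long Road): author_id=4 -> matches Perez
  - book 4 (Northern Lights): author_id=3 -> matches Adams
  - book 5 (Midnight Sun): author_id=2 -> matches Wilson
  - book 6 (The Iron Gate): author_id=NULL, no match -> kept with NULL
  - book 7 (Empty Rooms): author_id=3 -> matches Adams
  - book 8 (Paper Boats): author_id=5 -> matches Scott
All 8 rows appear; 1 has NULL author.

SQL:
SELECT a.title, b.name AS author
FROM books a
LEFT JOIN authors b ON a.author_id = b.id

Result:
title           | author
----------------+-------
Hollow Hills    | Wright
Silent Waters   | Davis 
The Long Road   | Perez 
Northern Lights | Adams 
Midnight Sun    | Wilson
The Iron Gate   | NULL  
Empty Rooms     | Adams 
Paper Boats     | Scott 


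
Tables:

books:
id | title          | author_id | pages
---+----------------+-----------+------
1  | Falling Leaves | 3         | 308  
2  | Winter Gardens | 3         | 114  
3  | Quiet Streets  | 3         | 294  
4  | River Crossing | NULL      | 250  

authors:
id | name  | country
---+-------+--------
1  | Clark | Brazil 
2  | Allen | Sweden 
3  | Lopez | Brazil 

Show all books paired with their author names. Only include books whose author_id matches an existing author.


INNER JOIN keeps only books rows whose author_id matches an id in authors. Walk through each book:
  - book 1 (Falling Leaves): author_id=3 -> matches Lopez
  - book 2 (Winter Gardens): author_id=3 -> matches Lopez
  - book 3 (Quiet Streets): author_id=3 -> matches Lopez
  - book 4 (River Crossing): author_id=NULL, no match -> dropped
So 1 of 4 rows is dropped.

SQL:
SELECT a.title, b.name AS author
FROM books a
INNER JOIN authors b ON a.author_id = b.id

Result:
title          | author
---------------+-------
Falling Leaves | Lopez 
Winter Gardens | Lopez 
Quiet Streets  | Lopez 


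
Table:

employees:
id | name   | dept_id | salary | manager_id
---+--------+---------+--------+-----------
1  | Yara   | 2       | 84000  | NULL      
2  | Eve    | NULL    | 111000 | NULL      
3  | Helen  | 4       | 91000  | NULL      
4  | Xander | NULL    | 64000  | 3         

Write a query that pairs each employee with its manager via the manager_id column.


This is a self-join: employees is joined to a second copy of itself, matching each row's manager_id to another row's id. Use LEFT JOIN so rows with manager_id=NULL are kept.
  - employee 1 (Yara): manager_id=NULL -> NULL
  - employee 2 (Eve): manager_id=NULL -> NULL
  - employee 3 (Helen): manager_id=NULL -> NULL
  - employee 4 (Xander): manager_id=3 -> Helen

SQL:
SELECT a.name AS item, b.name AS manager
FROM employees a
LEFT JOIN employees b ON a.manager_id = b.id

Result:
item   | manager
-------+--------
Yara   | NULL   
Eve    | NULL   
Helen  | NULL   
Xander | Helen  


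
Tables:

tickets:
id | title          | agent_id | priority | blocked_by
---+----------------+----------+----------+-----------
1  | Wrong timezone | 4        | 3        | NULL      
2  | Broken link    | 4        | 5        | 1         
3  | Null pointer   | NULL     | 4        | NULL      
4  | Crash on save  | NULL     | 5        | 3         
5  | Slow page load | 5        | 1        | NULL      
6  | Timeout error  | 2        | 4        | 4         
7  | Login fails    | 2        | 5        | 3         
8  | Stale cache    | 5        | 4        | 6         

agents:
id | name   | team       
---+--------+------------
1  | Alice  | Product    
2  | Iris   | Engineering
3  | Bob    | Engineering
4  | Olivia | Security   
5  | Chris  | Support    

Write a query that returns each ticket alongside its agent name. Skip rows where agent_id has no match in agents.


INNER JOIN keeps only tickets rows whose agent_id matches an id in agents. Walk through each ticket:
  - ticket 1 (Wrong timezone): agent_id=4 -> matches Olivia
  - ticket 2 (Broken link): agent_id=4 -> matches Olivia
  - ticket 3 (Null pointer): agent_id=NULL, no match -> dropped
  - ticket 4 (Crash on save): agent_id=NULL, no match -> dropped
  - ticket 5 (Slow page load): agent_id=5 -> matches Chris
  - ticket 6 (Timeout error): agent_id=2 -> matches Iris
  - ticket 7 (Login fails): agent_id=2 -> matches Iris
  - ticket 8 (Stale cache): agent_id=5 -> matches Chris
So 2 of 8 rows are dropped.

SQL:
SELECT a.title, b.name AS agent
FROM tickets a
INNER JOIN agents b ON a.agent_id = b.id

Result:
title          | agent 
---------------+-------
Wrong timezone | Olivia
Broken link    | Olivia
Slow page load | Chris 
Timeout error  | Iris  
Login fails    | Iris  
Stale cache    | Chris 


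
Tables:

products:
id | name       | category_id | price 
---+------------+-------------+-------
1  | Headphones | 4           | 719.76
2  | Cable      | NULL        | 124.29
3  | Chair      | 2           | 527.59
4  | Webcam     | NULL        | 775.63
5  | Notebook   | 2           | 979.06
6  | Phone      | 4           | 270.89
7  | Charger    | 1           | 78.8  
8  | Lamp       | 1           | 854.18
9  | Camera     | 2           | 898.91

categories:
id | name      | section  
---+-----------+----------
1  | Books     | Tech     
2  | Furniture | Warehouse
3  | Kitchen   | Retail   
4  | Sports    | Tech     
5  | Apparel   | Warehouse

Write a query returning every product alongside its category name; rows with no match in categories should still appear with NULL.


LEFT JOIN keeps every row from products (the left table); where category_id has no match in categories, the category columns become NULL. Walk through each product:
  - product 1 (Headphones): category_id=4 -> matches Sports
  - product 2 (Cable): category_id=NULL, no match -> kept with NULL
  - product 3 (Chair): category_id=2 -> matches Furniture
  - product 4 (Webcam): category_id=NULL, no match -> kept with NULL
  - product 5 (Notebook): category_id=2 -> matches Furniture
  - product 6 (Phone): category_id=4 -> matches Sports
  - product 7 (Charger): category_id=1 -> matches Books
  - product 8 (Lamp): category_id=1 -> matches Books
  - product 9 (Camera): category_id=2 -> matches Furniture
All 9 rows appear; 2 have NULL category.

SQL:
SELECT a.name, b.name AS category
FROM products a
LEFT JOIN categories b ON a.category_id = b.id

Result:
name       | category 
-----------+----------
Headphones | Sports   
Cable      | NULL     
Chair      | Furniture
Webcam     | NULL     
Notebook   | Furniture
Phone      | Sports   
Charger    | Books    
Lamp       | Books    
Camera     | Furniture


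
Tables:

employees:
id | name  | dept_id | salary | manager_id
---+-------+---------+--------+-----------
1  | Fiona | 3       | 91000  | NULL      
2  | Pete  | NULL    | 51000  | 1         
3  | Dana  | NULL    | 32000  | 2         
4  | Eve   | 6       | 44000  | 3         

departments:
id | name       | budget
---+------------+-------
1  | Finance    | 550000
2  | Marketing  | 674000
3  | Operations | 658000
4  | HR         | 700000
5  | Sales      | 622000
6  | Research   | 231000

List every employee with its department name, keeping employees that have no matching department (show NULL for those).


LEFT JOIN keeps every row from employees (the left table); where dept_id has no match in departments, the department columns become NULL. Walk through each employee:
  - employee 1 (Fiona): dept_id=3 -> matches Operations
  - employee 2 (Pete): dept_id=NULL, no match -> kept with NULL
  - employee 3 (Dana): dept_id=NULL, no match -> kept with NULL
  - employee 4 (Eve): dept_id=6 -> matches Research
All 4 rows appear; 2 have NULL department.

SQL:
SELECT a.name, b.name AS department
FROM employees a
LEFT JOIN departments b ON a.dept_id = b.id

Result:
name  | department
------+-----------
Fiona | Operations
Pete  | NULL      
Dana  | NULL      
Eve   | Research  


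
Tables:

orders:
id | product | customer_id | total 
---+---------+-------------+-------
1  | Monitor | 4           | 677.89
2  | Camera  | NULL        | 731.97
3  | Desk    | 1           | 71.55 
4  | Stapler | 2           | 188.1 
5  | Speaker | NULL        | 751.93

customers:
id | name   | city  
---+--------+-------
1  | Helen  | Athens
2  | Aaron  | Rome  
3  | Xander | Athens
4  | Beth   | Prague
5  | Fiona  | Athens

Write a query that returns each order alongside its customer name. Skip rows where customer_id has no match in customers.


INNER JOIN keeps only orders rows whose customer_id matches an id in customers. Walk through each order:
  - order 1 (Monitor): customer_id=4 -> matches Beth
  - order 2 (Camera): customer_id=NULL, no match -> dropped
  - order 3 (Desk): customer_id=1 -> matches Helen
  - order 4 (Stapler): customer_id=2 -> matches Aaron
  - order 5 (Speaker): customer_id=NULL, no match -> dropped
So 2 of 5 rows are dropped.

SQL:
SELECT a.product, b.name AS customer
FROM orders a
INNER JOIN customers b ON a.customer_id = b.id

Result:
product | customer
--------+---------
Monitor | Beth    
Desk    | Helen   
Stapler | Aaron   


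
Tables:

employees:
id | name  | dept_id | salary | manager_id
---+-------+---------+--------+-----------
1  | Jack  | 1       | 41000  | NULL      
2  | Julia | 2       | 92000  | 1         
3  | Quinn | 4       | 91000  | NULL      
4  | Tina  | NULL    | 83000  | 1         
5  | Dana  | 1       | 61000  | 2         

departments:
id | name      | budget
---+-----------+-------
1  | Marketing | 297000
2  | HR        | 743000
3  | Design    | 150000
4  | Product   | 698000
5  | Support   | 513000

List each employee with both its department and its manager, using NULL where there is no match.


Two LEFT JOINs from the same base table employees: one to departments via dept_id, one to employees itself via manager_id. Both are LEFT so every employee is preserved.
Match against departments:
  - employee 1 (Jack): dept_id=1 -> matches Marketing
  - employee 2 (Julia): dept_id=2 -> matches HR
  - employee 3 (Quinn): dept_id=4 -> matches Product
  - employee 4 (Tina): dept_id=NULL, no match -> kept with NULL
  - employee 5 (Dana): dept_id=1 -> matches Marketing
Match against employees (self):
  - employee 1 (Jack): manager_id=NULL -> NULL
  - employee 2 (Julia): manager_id=1 -> Jack
  - employee 3 (Quinn): manager_id=NULL -> NULL
  - employee 4 (Tina): manager_id=1 -> Jack
  - employee 5 (Dana): manager_id=2 -> Julia

SQL:
SELECT a.name, b.name AS department, c.name AS manager
FROM employees a
LEFT JOIN departments b ON a.dept_id = b.id
LEFT JOIN employees c ON a.manager_id = c.id

Result:
name  | department | manager
------+------------+--------
Jack  | Marketing  | NULL   
Julia | HR         | Jack   
Quinn | Product    | NULL   
Tina  | NULL       | Jack   
Dana  | Marketing  | Julia  


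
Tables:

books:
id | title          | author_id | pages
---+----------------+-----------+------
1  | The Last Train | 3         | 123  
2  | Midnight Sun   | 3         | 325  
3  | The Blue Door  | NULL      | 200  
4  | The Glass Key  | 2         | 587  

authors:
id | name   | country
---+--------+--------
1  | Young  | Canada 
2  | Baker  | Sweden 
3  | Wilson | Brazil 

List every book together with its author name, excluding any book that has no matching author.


INNER JOIN keeps only books rows whose author_id matches an id in authors. Walk through each book:
  - book 1 (The Last Train): author_id=3 -> matches Wilson
  - book 2 (Midnight Sun): author_id=3 -> matches Wilson
  - book 3 (The Blue Door): author_id=NULL, no match -> dropped
  - book 4 (The Glass Key): author_id=2 -> matches Baker
So 1 of 4 rows is dropped.

SQL:
SELECT a.title, b.name AS author
FROM books a
INNER JOIN authors b ON a.author_id = b.id

Result:
title          | author
---------------+-------
The Last Train | Wilson
Midnight Sun   | Wilson
The Glass Key  | Baker 


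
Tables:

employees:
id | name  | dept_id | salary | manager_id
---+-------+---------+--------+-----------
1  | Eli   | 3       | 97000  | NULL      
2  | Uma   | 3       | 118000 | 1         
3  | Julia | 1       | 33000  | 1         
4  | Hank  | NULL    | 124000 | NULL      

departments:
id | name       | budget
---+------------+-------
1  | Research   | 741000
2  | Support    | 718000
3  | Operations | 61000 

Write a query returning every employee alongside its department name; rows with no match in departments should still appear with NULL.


LEFT JOIN keeps every row from employees (the left table); where dept_id has no match in departments, the department columns become NULL. Walk through each employee:
  - employee 1 (Eli): dept_id=3 -> matches Operations
  - employee 2 (Uma): dept_id=3 -> matches Operations
  - employee 3 (Julia): dept_id=1 -> matches Research
  - employee 4 (Hank): dept_id=NULL, no match -> kept with NULL
All 4 rows appear; 1 has NULL department.

SQL:
SELECT a.name, b.name AS department
FROM employees a
LEFT JOIN departments b ON a.dept_id = b.id

Result:
name  | department
------+-----------
Eli   | Operations
Uma   | Operations
Julia | Research  
Hank  | NULL      


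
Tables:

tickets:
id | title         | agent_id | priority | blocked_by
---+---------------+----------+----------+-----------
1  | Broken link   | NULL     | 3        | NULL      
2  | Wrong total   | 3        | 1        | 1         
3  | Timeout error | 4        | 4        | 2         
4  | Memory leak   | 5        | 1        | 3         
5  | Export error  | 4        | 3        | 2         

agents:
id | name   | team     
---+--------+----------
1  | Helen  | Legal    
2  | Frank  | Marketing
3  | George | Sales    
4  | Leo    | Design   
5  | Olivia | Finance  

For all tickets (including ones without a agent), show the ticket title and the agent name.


LEFT JOIN keeps every row from tickets (the left table); where agent_id has no match in agents, the agent columns become NULL. Walk through each ticket:
  - ticket 1 (Broken link): agent_id=NULL, no match -> kept with NULL
  - ticket 2 (Wrong total): agent_id=3 -> matches George
  - ticket 3 (Timeout error): agent_id=4 -> matches Leo
  - ticket 4 (Memory leak): agent_id=5 -> matches Olivia
  - ticket 5 (Export error): agent_id=4 -> matches Leo
All 5 rows appear; 1 has NULL agent.

SQL:
SELECT a.title, b.name AS agent
FROM tickets a
LEFT JOIN agents b ON a.agent_id = b.id

Result:
title         | agent 
--------------+-------
Broken link   | NULL  
Wrong total   | George
Timeout error | Leo   
Memory leak   | Olivia
Export error  | Leo   


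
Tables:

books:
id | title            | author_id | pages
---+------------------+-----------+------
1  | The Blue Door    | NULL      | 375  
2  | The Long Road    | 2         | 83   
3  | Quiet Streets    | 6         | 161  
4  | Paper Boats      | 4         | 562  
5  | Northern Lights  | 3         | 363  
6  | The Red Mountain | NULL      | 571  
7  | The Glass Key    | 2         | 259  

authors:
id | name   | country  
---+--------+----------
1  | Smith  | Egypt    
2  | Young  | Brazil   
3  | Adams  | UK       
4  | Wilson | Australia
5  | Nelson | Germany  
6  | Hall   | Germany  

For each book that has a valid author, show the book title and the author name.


INNER JOIN keeps only books rows whose author_id matches an id in authors. Walk through each book:
  - book 1 (The Blue Door): author_id=NULL, no match -> dropped
  - book 2 (The Long Road): author_id=2 -> matches Young
  - book 3 (Quiet Streets): author_id=6 -> matches Hall
  - book 4 (Paper Boats): author_id=4 -> matches Wilson
  - book 5 (Northern Lights): author_id=3 -> matches Adams
  - book 6 (The Red Mountain): author_id=NULL, no match -> dropped
  - book 7 (The Glass Key): author_id=2 -> matches Young
So 2 of 7 rows are dropped.

SQL:
SELECT a.title, b.name AS author
FROM books a
INNER JOIN authors b ON a.author_id = b.id

Result:
title           | author
----------------+-------
The Long Road   | Young 
Quiet Streets   | Hall  
Paper Boats     | Wilson
Northern Lights | Adams 
The Glass Key   | Young 


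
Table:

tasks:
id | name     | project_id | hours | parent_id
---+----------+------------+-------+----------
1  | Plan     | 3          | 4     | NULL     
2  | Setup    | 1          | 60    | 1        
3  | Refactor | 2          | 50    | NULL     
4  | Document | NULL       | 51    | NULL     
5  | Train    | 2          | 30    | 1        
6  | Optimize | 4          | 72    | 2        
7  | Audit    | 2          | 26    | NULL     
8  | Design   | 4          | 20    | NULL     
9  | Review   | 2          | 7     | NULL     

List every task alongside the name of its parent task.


This is a self-join: tasks is joined to a second copy of itself, matching each row's parent_id to another row's id. Use LEFT JOIN so rows with parent_id=NULL are kept.
  - task 1 (Plan): parent_id=NULL -> NULL
  - task 2 (Setup): parent_id=1 -> Plan
  - task 3 (Refactor): parent_id=NULL -> NULL
  - task 4 (Document): parent_id=NULL -> NULL
  - task 5 (Train): parent_id=1 -> Plan
  - task 6 (Optimize): parent_id=2 -> Setup
  - task 7 (Audit): parent_id=NULL -> NULL
  - task 8 (Design): parent_id=NULL -> NULL
  - task 9 (Review): parent_id=NULL -> NULL

SQL:
SELECT a.name AS item, b.name AS parent
FROM tasks a
LEFT JOIN tasks b ON a.parent_id = b.id

Result:
item     | parent
---------+-------
Plan     | NULL  
Setup    | Plan  
Refactor | NULL  
Document | NULL  
Train    | Plan  
Optimize | Setup 
Audit    | NULL  
Design   | NULL  
Review   | NULL  


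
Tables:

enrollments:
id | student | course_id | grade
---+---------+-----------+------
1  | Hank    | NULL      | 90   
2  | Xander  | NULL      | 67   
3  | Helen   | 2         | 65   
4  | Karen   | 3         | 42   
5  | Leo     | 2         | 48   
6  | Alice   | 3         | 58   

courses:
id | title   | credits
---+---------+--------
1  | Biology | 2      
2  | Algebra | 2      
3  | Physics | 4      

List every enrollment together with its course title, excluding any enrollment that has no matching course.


INNER JOIN keeps only enrollments rows whose course_id matches an id in courses. Walk through each enrollment:
  - enrollment 1 (Hank): course_id=NULL, no match -> dropped
  - enrollment 2 (Xander): course_id=NULL, no match -> dropped
  - enrollment 3 (Helen): course_id=2 -> matches Algebra
  - enrollment 4 (Karen): course_id=3 -> matches Physics
  - enrollment 5 (Leo): course_id=2 -> matches Algebra
  - enrollment 6 (Alice): course_id=3 -> matches Physics
So 2 of 6 rows are dropped.

SQL:
SELECT a.student, b.title AS course
FROM enrollments a
INNER JOIN courses b ON a.course_id = b.id

Result:
student | course 
--------+--------
Helen   | Algebra
Karen   | Physics
Leo     | Algebra
Alice   | Physics


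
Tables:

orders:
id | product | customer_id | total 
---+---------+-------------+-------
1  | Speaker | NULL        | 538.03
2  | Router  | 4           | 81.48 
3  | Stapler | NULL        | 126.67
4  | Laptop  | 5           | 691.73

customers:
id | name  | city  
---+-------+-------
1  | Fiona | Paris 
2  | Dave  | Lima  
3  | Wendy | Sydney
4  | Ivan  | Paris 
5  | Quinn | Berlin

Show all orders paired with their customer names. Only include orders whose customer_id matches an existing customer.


INNER JOIN keeps only orders rows whose customer_id matches an id in customers. Walk through each order:
  - order 1 (Speaker): customer_id=NULL, no match -> dropped
  - order 2 (Router): customer_id=4 -> matches Ivan
  - order 3 (Stapler): customer_id=NULL, no match -> dropped
  - order 4 (Laptop): customer_id=5 -> matches Quinn
So 2 of 4 rows are dropped.

SQL:
SELECT a.product, b.name AS customer
FROM orders a
INNER JOIN customers b ON a.customer_id = b.id

Result:
product | customer
--------+---------
Router  | Ivan    
Laptop  | Quinn   


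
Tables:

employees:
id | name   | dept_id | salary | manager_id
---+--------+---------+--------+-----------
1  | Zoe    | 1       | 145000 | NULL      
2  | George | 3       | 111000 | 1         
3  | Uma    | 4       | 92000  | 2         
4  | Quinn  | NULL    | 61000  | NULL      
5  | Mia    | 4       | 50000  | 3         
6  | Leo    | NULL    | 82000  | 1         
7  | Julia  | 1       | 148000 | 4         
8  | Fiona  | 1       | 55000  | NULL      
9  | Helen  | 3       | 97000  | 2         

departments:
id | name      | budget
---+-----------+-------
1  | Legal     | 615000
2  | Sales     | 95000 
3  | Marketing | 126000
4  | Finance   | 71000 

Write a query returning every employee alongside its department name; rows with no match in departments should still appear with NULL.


LEFT JOIN keeps every row from employees (the left table); where dept_id has no match in departments, the department columns become NULL. Walk through each employee:
  - employee 1 (Zoe): dept_id=1 -> matches Legal
  - employee 2 (George): dept_id=3 -> matches Marketing
  - employee 3 (Uma): dept_id=4 -> matches Finance
  - employee 4 (Quinn): dept_id=NULL, no match -> kept with NULL
  - employee 5 (Mia): dept_id=4 -> matches Finance
  - employee 6 (Leo): dept_id=NULL, no match -> kept with NULL
  - employee 7 (Julia): dept_id=1 -> matches Legal
  - employee 8 (Fiona): dept_id=1 -> matches Legal
  - employee 9 (Helen): dept_id=3 -> matches Marketing
All 9 rows appear; 2 have NULL department.

SQL:
SELECT a.name, b.name AS department
FROM employees a
LEFT JOIN departments b ON a.dept_id = b.id

Result:
name   | department
-------+-----------
Zoe    | Legal     
George | Marketing 
Uma    | Finance   
Quinn  | NULL      
Mia    | Finance   
Leo    | NULL      
Julia  | Legal     
Fiona  | Legal     
Helen  | Marketing 


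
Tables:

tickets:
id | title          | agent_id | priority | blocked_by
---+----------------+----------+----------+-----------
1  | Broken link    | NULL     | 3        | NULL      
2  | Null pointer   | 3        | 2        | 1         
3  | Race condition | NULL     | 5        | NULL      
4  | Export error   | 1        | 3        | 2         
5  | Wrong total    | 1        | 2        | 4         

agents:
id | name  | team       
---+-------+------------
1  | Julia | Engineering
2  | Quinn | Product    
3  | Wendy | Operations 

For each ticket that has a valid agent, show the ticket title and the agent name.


INNER JOIN keeps only tickets rows whose agent_id matches an id in agents. Walk through each ticket:
  - ticket 1 (Broken link): agent_id=NULL, no match -> dropped
  - ticket 2 (Null pointer): agent_id=3 -> matches Wendy
  - ticket 3 (Race condition): agent_id=NULL, no match -> dropped
  - ticket 4 (Export error): agent_id=1 -> matches Julia
  - ticket 5 (Wrong total): agent_id=1 -> matches Julia
So 2 of 5 rows are dropped.

SQL:
SELECT a.title, b.name AS agent
FROM tickets a
INNER JOIN agents b ON a.agent_id = b.id

Result:
title        | agent
-------------+------
Null pointer | Wendy
Export error | Julia
Wrong total  | Julia


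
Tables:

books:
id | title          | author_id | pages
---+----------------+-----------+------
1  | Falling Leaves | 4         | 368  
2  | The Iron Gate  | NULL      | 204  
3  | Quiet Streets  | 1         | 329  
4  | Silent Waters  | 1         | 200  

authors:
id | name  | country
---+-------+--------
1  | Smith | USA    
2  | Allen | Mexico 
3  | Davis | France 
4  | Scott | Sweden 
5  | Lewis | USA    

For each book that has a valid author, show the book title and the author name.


INNER JOIN keeps only books rows whose author_id matches an id in authors. Walk through each book:
  - book 1 (Falling Leaves): author_id=4 -> matches Scott
  - book 2 (The Iron Gate): author_id=NULL, no match -> dropped
  - book 3 (Quiet Streets): author_id=1 -> matches Smith
  - book 4 (Silent Waters): author_id=1 -> matches Smith
So 1 of 4 rows is dropped.

SQL:
SELECT a.title, b.name AS author
FROM books a
INNER JOIN authors b ON a.author_id = b.id

Result:
title          | author
---------------+-------
Falling Leaves | Scott 
Quiet Streets  | Smith 
Silent Waters  | Smith 


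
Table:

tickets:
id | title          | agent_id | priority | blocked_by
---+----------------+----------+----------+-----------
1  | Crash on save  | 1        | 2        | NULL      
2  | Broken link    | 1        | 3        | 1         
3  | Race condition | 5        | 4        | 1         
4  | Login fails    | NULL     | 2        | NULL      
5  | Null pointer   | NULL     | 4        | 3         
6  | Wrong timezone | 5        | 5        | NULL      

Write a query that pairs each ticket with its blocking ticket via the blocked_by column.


This is a self-join: tickets is joined to a second copy of itself, matching each row's blocked_by to another row's id. Use LEFT JOIN so rows with blocked_by=NULL are kept.
  - ticket 1 (Crash on save): blocked_by=NULL -> NULL
  - ticket 2 (Broken link): blocked_by=1 -> Crash on save
  - ticket 3 (Race condition): blocked_by=1 -> Crash on save
  - ticket 4 (Login fails): blocked_by=NULL -> NULL
  - ticket 5 (Null pointer): blocked_by=3 -> Race condition
  - ticket 6 (Wrong timezone): blocked_by=NULL -> NULL

SQL:
SELECT a.title AS item, b.title AS blocked_by
FROM tickets a
LEFT JOIN tickets b ON a.blocked_by = b.id

Result:
item           | blocked_by    
---------------+---------------
Crash on save  | NULL          
Broken link    | Crash on save 
Race condition | Crash on save 
Login fails    | NULL          
Null pointer   | Race condition
Wrong timezone | NULL          


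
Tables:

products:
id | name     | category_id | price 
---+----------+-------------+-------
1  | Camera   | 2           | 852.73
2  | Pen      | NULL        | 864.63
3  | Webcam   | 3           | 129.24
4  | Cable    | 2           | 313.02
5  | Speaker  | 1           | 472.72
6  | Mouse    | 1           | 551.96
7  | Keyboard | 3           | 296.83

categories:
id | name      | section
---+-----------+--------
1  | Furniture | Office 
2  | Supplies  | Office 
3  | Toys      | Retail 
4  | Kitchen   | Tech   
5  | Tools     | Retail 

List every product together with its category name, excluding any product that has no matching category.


INNER JOIN keeps only products rows whose category_id matches an id in categories. Walk through each product:
  - product 1 (Camera): category_id=2 -> matches Supplies
  - product 2 (Pen): category_id=NULL, no match -> dropped
  - product 3 (Webcam): category_id=3 -> matches Toys
  - product 4 (Cable): category_id=2 -> matches Supplies
  - product 5 (Speaker): category_id=1 -> matches Furniture
  - product 6 (Mouse): category_id=1 -> matches Furniture
  - product 7 (Keyboard): category_id=3 -> matches Toys
So 1 of 7 rows is dropped.

SQL:
SELECT a.name, b.name AS category
FROM products a
INNER JOIN categories b ON a.category_id = b.id

Result:
name     | category 
---------+----------
Camera   | Supplies 
Webcam   | Toys     
Cable    | Supplies 
Speaker  | Furniture
Mouse    | Furniture
Keyboard | Toys     


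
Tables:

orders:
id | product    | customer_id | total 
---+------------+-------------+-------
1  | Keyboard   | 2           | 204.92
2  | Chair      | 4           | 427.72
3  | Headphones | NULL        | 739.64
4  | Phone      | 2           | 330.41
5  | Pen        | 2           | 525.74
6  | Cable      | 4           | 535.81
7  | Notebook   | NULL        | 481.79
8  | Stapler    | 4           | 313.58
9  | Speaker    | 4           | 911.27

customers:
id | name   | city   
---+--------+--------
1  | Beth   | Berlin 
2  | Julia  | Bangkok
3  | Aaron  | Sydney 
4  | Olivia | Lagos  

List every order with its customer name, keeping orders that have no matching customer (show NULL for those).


LEFT JOIN keeps every row from orders (the left table); where customer_id has no match in customers, the customer columns become NULL. Walk through each order:
  - order 1 (Keyboard): customer_id=2 -> matches Julia
  - order 2 (Chair): customer_id=4 -> matches Olivia
  - order 3 (Headphones): customer_id=NULL, no match -> kept with NULL
  - order 4 (Phone): customer_id=2 -> matches Julia
  - order 5 (Pen): customer_id=2 -> matches Julia
  - order 6 (Cable): customer_id=4 -> matches Olivia
  - order 7 (Notebook): customer_id=NULL, no match -> kept with NULL
  - order 8 (Stapler): customer_id=4 -> matches Olivia
  - order 9 (Speaker): customer_id=4 -> matches Olivia
All 9 rows appear; 2 have NULL customer.

SQL:
SELECT a.product, b.name AS customer
FROM orders a
LEFT JOIN customers b ON a.customer_id = b.id

Result:
product    | customer
-----------+---------
Keyboard   | Julia   
Chair      | Olivia  
Headphones | NULL    
Phone      | Julia   
Pen        | Julia   
Cable      | Olivia  
Notebook   | NULL    
Stapler    | Olivia  
Speaker    | Olivia  
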